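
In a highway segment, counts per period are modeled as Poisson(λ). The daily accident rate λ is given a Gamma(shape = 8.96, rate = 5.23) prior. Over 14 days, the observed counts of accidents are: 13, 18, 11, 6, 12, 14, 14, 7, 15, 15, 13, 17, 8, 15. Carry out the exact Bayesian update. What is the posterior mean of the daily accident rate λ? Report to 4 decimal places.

With a Gamma(shape α, rate β) prior, the Poisson likelihood is conjugate: the posterior is Gamma(α + ΣXᵢ, β + n).
Sum of counts S = 178 over n = 14 days.
Posterior: Gamma(α+S, β+n) = Gamma(8.96+178, 5.23+14) = Gamma(186.96, 19.23).
Posterior mean = α/β = 186.96/19.23 = 9.7223.

9.7223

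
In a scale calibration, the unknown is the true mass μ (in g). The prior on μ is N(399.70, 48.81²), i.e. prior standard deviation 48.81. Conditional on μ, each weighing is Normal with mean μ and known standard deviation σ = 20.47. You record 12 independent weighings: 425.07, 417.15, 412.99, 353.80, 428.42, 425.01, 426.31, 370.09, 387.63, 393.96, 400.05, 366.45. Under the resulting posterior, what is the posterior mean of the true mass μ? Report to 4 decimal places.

For Normal data with known variance σ², a Normal(μ₀, σ₀²) prior on μ is conjugate. Posterior precision = 1/σ₀² + n/σ²; posterior mean is the precision-weighted average of μ₀ and x̄.
Σxᵢ = 425.07 + 417.15 + 412.99 + 353.80 + 428.42 + 425.01 + 426.31 + 370.09 + 387.63 + 393.96 + 400.05 + 366.45 = 4806.93, so n·x̄ = 4806.93.
σ₀² = 48.81² = 2382.4161, σ² = 20.47² = 419.0209; σ² + n·σ₀² = 419.0209 + 12·2382.4161 = 29008.0141.
Posterior mean = (μ₀/σ₀² + n·x̄/σ²)/(1/σ₀² + n/σ²) = (σ²·μ₀ + σ₀²·n·x̄)/(σ² + n·σ₀²) = (419.0209·399.70 + 2382.4161·4806.93)/29008.0141 = 11619590.077303/29008.0141 = 400.5648.

400.5648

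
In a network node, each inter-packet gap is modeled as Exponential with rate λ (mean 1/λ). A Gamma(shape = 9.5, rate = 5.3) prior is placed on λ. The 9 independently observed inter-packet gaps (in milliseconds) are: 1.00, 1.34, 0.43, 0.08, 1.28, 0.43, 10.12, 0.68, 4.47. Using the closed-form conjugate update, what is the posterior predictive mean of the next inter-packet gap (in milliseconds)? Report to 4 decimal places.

1.4360

With a Gamma(shape α, rate β) prior on the exponential rate λ, the posterior after n observations with total T = Σxᵢ is Gamma(α+n, β+T).
Sum of observations T = 19.83 milliseconds; n = 9.
Posterior: Gamma(9.5+9, 5.3+19.83) = Gamma(18.5, 25.13).
The predictive distribution for the next observation is Lomax; its mean is β/(α−1) = 25.13/17.5 = 1.4360.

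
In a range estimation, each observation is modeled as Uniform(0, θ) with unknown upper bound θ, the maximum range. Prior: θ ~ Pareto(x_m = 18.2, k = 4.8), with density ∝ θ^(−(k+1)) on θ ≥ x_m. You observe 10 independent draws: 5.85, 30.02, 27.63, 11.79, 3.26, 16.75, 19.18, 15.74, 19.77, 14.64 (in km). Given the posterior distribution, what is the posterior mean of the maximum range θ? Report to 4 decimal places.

32.1954

A Pareto(scale x_m, shape k) prior on the upper bound θ of Uniform(0, θ) is conjugate: posterior is Pareto(max(x_m, max xᵢ), k + n).
Sample maximum = 30.02; prior scale x_m = 18.2 → posterior scale = max = 30.02.
Posterior shape = 4.8 + 10 = 14.8.
E[θ|data] = k·x_m/(k−1) = 14.8·30.02/13.8 = 32.1954.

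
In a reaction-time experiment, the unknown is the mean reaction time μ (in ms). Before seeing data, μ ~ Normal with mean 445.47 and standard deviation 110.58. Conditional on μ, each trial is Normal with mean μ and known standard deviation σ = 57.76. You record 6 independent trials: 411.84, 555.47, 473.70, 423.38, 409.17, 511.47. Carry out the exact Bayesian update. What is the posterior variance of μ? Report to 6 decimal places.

531.851583

For Normal data with known variance σ², a Normal(μ₀, σ₀²) prior on μ is conjugate. Posterior precision = 1/σ₀² + n/σ²; posterior mean is the precision-weighted average of μ₀ and x̄.
σ₀² = 110.58² = 12227.9364, σ² = 57.76² = 3336.2176; σ² + n·σ₀² = 3336.2176 + 6·12227.9364 = 76703.836.
Posterior precision = 1/σ₀² + n/σ² = 1/12227.9364 + 6/3336.2176 = (σ² + n·σ₀²)/(σ₀²σ²) = 76703.836/(12227.9364·3336.2176); posterior variance σₙ² = σ₀²σ²/(σ² + n·σ₀²) = 12227.9364·3336.2176/76703.836 = 531.851583.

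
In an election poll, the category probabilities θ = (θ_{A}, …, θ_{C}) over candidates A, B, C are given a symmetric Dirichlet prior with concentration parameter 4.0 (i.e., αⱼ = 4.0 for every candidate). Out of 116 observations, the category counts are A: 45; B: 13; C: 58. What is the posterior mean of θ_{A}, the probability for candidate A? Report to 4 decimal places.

The Dirichlet prior is conjugate to the Multinomial likelihood: each posterior αⱼ = prior αⱼ + observed count nⱼ.
Posterior concentration: (49.0, 17.0, 62.0), total = 128.0.
E[θ_{A}|data] = α_{A}/Σα = 49.0/128.0 = 0.3828.

0.3828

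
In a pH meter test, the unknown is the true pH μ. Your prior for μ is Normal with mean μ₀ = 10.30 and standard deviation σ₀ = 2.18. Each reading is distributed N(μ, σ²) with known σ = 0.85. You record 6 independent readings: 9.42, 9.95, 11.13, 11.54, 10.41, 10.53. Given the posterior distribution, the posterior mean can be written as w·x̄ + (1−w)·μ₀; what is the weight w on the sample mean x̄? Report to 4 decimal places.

For Normal data with known variance σ², a Normal(μ₀, σ₀²) prior on μ is conjugate. Posterior precision = 1/σ₀² + n/σ²; posterior mean is the precision-weighted average of μ₀ and x̄.
σ₀² = 2.18² = 4.7524, σ² = 0.85² = 0.7225. Prior precision 1/σ₀² = 1/4.7524; data precision n/σ² = 6/0.7225.
w = (n/σ²)/(1/σ₀² + n/σ²) = n·σ₀²/(σ² + n·σ₀²) = 6·4.7524/(0.7225 + 6·4.7524) = 28.5144/29.2369 = 0.9753.

0.9753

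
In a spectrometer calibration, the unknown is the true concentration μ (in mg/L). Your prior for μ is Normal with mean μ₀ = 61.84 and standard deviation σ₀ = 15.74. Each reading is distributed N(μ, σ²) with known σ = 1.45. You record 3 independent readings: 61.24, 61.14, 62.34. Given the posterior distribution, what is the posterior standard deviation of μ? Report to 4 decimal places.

For Normal data with known variance σ², a Normal(μ₀, σ₀²) prior on μ is conjugate. Posterior precision = 1/σ₀² + n/σ²; posterior mean is the precision-weighted average of μ₀ and x̄.
σ₀² = 15.74² = 247.7476, σ² = 1.45² = 2.1025; σ² + n·σ₀² = 2.1025 + 3·247.7476 = 745.3453.
Posterior precision = 1/σ₀² + n/σ² = 1/247.7476 + 3/2.1025 = (σ² + n·σ₀²)/(σ₀²σ²) = 745.3453/(247.7476·2.1025); posterior variance σₙ² = σ₀²σ²/(σ² + n·σ₀²) = 247.7476·2.1025/745.3453 = 0.698856.
Posterior SD = √σₙ² = √(247.7476·2.1025/745.3453) = 0.8360.

0.8360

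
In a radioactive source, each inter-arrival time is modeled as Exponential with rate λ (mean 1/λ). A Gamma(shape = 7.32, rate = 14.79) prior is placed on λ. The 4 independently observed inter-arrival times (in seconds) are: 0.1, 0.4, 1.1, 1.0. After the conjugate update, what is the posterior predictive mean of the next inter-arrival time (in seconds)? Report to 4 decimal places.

1.6851

With a Gamma(shape α, rate β) prior on the exponential rate λ, the posterior after n observations with total T = Σxᵢ is Gamma(α+n, β+T).
Sum of observations T = 2.6 seconds; n = 4.
Posterior: Gamma(7.32+4, 14.79+2.6) = Gamma(11.32, 17.39).
The predictive distribution for the next observation is Lomax; its mean is β/(α−1) = 17.39/10.32 = 1.6851.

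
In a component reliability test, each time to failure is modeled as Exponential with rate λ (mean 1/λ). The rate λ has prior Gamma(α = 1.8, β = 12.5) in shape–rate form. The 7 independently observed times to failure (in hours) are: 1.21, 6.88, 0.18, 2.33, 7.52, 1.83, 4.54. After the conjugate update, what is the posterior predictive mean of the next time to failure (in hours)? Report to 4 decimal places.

4.7423

With a Gamma(shape α, rate β) prior on the exponential rate λ, the posterior after n observations with total T = Σxᵢ is Gamma(α+n, β+T).
Sum of observations T = 24.49 hours; n = 7.
Posterior: Gamma(1.8+7, 12.5+24.49) = Gamma(8.8, 36.99).
The predictive distribution for the next observation is Lomax; its mean is β/(α−1) = 36.99/7.8 = 4.7423.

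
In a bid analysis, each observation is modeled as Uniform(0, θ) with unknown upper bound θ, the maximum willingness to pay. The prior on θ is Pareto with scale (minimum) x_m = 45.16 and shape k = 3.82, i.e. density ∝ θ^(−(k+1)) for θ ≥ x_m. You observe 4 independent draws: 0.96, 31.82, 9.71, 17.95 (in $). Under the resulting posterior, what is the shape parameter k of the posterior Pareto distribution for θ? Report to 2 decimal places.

A Pareto(scale x_m, shape k) prior on the upper bound θ of Uniform(0, θ) is conjugate: posterior is Pareto(max(x_m, max xᵢ), k + n).
Sample maximum = 31.82; prior scale x_m = 45.16 → posterior scale = max = 45.16.
Posterior shape = 3.82 + 4 = 7.82.
Posterior shape k = 7.82.

7.82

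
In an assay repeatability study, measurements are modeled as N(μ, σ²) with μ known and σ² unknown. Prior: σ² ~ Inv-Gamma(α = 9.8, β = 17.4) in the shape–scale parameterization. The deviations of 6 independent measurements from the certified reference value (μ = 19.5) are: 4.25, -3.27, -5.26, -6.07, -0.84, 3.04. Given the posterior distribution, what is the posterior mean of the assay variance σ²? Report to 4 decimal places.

With known mean μ and an Inverse-Gamma(α, β) prior on σ², the Normal likelihood is conjugate: posterior is Inv-Gamma(α + n/2, β + Σ(xᵢ−μ)²/2).
Σ(xᵢ−μ)² = (4.25)² + (-3.27)² + (-5.26)² + (-6.07)² + (-0.84)² + (3.04)² = 103.2151.
Posterior: Inv-Gamma(9.8 + 6/2, 17.4 + 103.2151/2) = Inv-Gamma(12.80, 69.00755).
E[σ²|data] = β/(α−1) = 69.00755/11.80 = 5.8481.

5.8481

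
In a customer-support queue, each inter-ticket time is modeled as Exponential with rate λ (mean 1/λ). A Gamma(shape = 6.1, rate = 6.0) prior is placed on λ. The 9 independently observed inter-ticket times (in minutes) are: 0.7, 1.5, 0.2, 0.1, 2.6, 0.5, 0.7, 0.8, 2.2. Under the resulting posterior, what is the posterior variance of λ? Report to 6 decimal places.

0.064505

With a Gamma(shape α, rate β) prior on the exponential rate λ, the posterior after n observations with total T = Σxᵢ is Gamma(α+n, β+T).
Sum of observations T = 9.3 minutes; n = 9.
Posterior: Gamma(6.1+9, 6.0+9.3) = Gamma(15.1, 15.3).
Var = α/β² = 0.064505.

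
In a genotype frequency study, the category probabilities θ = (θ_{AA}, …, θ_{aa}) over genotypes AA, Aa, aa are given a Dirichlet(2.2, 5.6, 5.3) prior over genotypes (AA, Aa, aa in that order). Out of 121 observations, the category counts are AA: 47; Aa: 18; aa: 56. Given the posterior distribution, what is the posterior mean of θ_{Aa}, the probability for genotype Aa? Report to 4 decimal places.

The Dirichlet prior is conjugate to the Multinomial likelihood: each posterior αⱼ = prior αⱼ + observed count nⱼ.
Posterior concentration: (49.2, 23.6, 61.3), total = 134.1.
E[θ_{Aa}|data] = α_{Aa}/Σα = 23.6/134.1 = 0.1760.

0.1760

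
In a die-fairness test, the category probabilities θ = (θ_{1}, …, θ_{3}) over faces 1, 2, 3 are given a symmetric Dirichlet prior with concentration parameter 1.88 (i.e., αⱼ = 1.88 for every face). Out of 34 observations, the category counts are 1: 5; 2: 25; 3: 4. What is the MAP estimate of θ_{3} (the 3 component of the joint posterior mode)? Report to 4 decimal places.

The Dirichlet prior is conjugate to the Multinomial likelihood: each posterior αⱼ = prior αⱼ + observed count nⱼ.
Posterior concentration: (6.88, 26.88, 5.88), total = 39.64.
Joint mode component: (α_{3}−1)/(Σα−K) = 4.88/36.64 = 0.1332.

0.1332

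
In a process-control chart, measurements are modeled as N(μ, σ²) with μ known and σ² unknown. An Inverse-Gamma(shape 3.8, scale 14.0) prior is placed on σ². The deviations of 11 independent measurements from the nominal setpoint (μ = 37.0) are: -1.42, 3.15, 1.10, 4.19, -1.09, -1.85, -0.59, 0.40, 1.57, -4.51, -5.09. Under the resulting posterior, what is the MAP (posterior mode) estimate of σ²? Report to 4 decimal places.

5.4630

With known mean μ and an Inverse-Gamma(α, β) prior on σ², the Normal likelihood is conjugate: posterior is Inv-Gamma(α + n/2, β + Σ(xᵢ−μ)²/2).
Σ(xᵢ−μ)² = (-1.42)² + (3.15)² + (1.10)² + (4.19)² + (-1.09)² + (-1.85)² + (-0.59)² + (0.40)² + (1.57)² + (-4.51)² + (-5.09)² = 84.5368.
Posterior: Inv-Gamma(3.8 + 11/2, 14.0 + 84.5368/2) = Inv-Gamma(9.30, 56.26840).
Mode = β/(α+1) = 56.26840/10.30 = 5.4630.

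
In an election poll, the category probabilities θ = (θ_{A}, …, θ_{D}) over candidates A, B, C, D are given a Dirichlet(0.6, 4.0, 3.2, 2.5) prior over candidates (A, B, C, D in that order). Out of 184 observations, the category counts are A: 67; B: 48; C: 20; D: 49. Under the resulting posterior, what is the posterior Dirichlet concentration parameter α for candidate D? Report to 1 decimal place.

The Dirichlet prior is conjugate to the Multinomial likelihood: each posterior αⱼ = prior αⱼ + observed count nⱼ.
Posterior concentration: (67.6, 52.0, 23.2, 51.5), total = 194.3.
α_{D} = 2.5 + 49 = 51.5.

51.5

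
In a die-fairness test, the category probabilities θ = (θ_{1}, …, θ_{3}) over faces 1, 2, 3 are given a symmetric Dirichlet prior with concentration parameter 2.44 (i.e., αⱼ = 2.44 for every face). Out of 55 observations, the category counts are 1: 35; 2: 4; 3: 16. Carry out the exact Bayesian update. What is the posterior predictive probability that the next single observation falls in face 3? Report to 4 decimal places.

The Dirichlet prior is conjugate to the Multinomial likelihood: each posterior αⱼ = prior αⱼ + observed count nⱼ.
Posterior concentration: (37.44, 6.44, 18.44), total = 62.32.
P(next = 3 | data) = α_{3}/Σα = 0.2959.

0.2959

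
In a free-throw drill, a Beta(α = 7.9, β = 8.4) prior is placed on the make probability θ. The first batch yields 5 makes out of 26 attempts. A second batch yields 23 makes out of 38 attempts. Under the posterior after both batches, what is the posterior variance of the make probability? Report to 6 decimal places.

The Beta prior is conjugate to a Binomial/Bernoulli likelihood; the update adds successes to α and failures to β.
After batch 1: Beta(7.9+5, 8.4+21) = Beta(12.9, 29.4).
After batch 2: Beta(12.9+23, 29.4+15) = Beta(35.9, 44.4).
Var = αβ/((α+β)²(α+β+1)) = 35.9·44.4/(80.3²·81.3) = 0.003041.

0.003041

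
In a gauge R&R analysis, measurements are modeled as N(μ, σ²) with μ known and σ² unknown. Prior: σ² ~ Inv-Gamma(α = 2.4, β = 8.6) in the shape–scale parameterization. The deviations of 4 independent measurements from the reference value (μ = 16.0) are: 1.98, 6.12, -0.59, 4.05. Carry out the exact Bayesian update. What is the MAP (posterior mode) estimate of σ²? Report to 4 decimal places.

6.9746

With known mean μ and an Inverse-Gamma(α, β) prior on σ², the Normal likelihood is conjugate: posterior is Inv-Gamma(α + n/2, β + Σ(xᵢ−μ)²/2).
Σ(xᵢ−μ)² = (1.98)² + (6.12)² + (-0.59)² + (4.05)² = 58.1254.
Posterior: Inv-Gamma(2.4 + 4/2, 8.6 + 58.1254/2) = Inv-Gamma(4.40, 37.66270).
Mode = β/(α+1) = 37.66270/5.40 = 6.9746.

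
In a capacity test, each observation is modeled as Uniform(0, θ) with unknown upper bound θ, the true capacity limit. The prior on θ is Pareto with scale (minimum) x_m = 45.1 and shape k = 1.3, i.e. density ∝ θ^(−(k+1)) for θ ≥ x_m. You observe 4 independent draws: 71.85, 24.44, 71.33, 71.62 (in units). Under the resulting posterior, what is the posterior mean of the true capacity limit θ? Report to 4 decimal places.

A Pareto(scale x_m, shape k) prior on the upper bound θ of Uniform(0, θ) is conjugate: posterior is Pareto(max(x_m, max xᵢ), k + n).
Sample maximum = 71.85; prior scale x_m = 45.1 → posterior scale = max = 71.85.
Posterior shape = 1.3 + 4 = 5.3.
E[θ|data] = k·x_m/(k−1) = 5.3·71.85/4.3 = 88.5593.

88.5593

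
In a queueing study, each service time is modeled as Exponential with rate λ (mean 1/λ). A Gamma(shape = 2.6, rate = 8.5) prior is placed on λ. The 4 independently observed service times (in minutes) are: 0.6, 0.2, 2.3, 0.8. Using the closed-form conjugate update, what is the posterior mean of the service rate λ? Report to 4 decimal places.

With a Gamma(shape α, rate β) prior on the exponential rate λ, the posterior after n observations with total T = Σxᵢ is Gamma(α+n, β+T).
Sum of observations T = 3.9 minutes; n = 4.
Posterior: Gamma(2.6+4, 8.5+3.9) = Gamma(6.6, 12.4).
Posterior mean of λ = α/β = 6.6/12.4 = 0.5323.

0.5323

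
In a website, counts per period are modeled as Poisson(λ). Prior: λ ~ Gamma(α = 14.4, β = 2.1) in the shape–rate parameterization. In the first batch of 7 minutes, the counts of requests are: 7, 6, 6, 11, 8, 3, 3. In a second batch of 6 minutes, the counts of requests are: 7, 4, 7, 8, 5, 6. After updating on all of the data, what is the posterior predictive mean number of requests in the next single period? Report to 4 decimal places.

6.3179

With a Gamma(shape α, rate β) prior, the Poisson likelihood is conjugate: the posterior is Gamma(α + ΣXᵢ, β + n).
Batch 1: sum of counts S = 44 over n = 7 minutes.
After batch 1: Gamma(α+S, β+n) = Gamma(14.4+44, 2.1+7) = Gamma(58.4, 9.1).
Batch 2: sum of counts S = 37 over n = 6 minutes.
After batch 2: Gamma(α+S, β+n) = Gamma(58.4+37, 9.1+6) = Gamma(95.4, 15.1).
The predictive distribution for one future period is NegBinom with mean α/β = 6.3179.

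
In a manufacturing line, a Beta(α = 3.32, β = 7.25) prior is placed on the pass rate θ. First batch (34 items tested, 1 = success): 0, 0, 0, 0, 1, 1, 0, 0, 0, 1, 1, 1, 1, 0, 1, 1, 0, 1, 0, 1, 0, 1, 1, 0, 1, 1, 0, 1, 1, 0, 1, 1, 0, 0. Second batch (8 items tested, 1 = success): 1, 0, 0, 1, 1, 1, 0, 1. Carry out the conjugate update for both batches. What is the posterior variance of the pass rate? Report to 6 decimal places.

The Beta prior is conjugate to a Binomial/Bernoulli likelihood; the update adds successes to α and failures to β.
After batch 1: Beta(3.32+18, 7.25+16) = Beta(21.32, 23.25).
After batch 2: Beta(21.32+5, 23.25+3) = Beta(26.32, 26.25).
Var = αβ/((α+β)²(α+β+1)) = 26.32·26.25/(52.57²·53.57) = 0.004667.

0.004667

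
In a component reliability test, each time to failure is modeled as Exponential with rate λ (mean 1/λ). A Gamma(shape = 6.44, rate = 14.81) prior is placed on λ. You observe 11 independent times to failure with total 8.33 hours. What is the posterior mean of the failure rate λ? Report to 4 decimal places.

With a Gamma(shape α, rate β) prior on the exponential rate λ, the posterior after n observations with total T = Σxᵢ is Gamma(α+n, β+T).
Posterior: Gamma(6.44+11, 14.81+8.33) = Gamma(17.44, 23.14).
Posterior mean of λ = α/β = 17.44/23.14 = 0.7537.

0.7537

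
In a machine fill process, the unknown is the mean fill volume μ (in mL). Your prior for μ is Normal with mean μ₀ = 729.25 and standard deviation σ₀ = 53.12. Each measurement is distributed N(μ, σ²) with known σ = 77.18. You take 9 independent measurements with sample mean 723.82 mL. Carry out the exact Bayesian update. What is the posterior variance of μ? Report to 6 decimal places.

536.111862

For Normal data with known variance σ², a Normal(μ₀, σ₀²) prior on μ is conjugate. Posterior precision = 1/σ₀² + n/σ²; posterior mean is the precision-weighted average of μ₀ and x̄.
σ₀² = 53.12² = 2821.7344, σ² = 77.18² = 5956.7524; σ² + n·σ₀² = 5956.7524 + 9·2821.7344 = 31352.362.
Posterior precision = 1/σ₀² + n/σ² = 1/2821.7344 + 9/5956.7524 = (σ² + n·σ₀²)/(σ₀²σ²) = 31352.362/(2821.7344·5956.7524); posterior variance σₙ² = σ₀²σ²/(σ² + n·σ₀²) = 2821.7344·5956.7524/31352.362 = 536.111862.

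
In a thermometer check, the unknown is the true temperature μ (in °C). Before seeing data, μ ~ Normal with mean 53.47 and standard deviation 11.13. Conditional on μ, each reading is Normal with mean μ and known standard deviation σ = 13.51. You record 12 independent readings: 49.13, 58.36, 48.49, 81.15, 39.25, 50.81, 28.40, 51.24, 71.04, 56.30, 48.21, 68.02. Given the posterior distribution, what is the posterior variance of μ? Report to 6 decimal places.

For Normal data with known variance σ², a Normal(μ₀, σ₀²) prior on μ is conjugate. Posterior precision = 1/σ₀² + n/σ²; posterior mean is the precision-weighted average of μ₀ and x̄.
σ₀² = 11.13² = 123.8769, σ² = 13.51² = 182.5201; σ² + n·σ₀² = 182.5201 + 12·123.8769 = 1669.0429.
Posterior precision = 1/σ₀² + n/σ² = 1/123.8769 + 12/182.5201 = (σ² + n·σ₀²)/(σ₀²σ²) = 1669.0429/(123.8769·182.5201); posterior variance σₙ² = σ₀²σ²/(σ² + n·σ₀²) = 123.8769·182.5201/1669.0429 = 13.546700.

13.546700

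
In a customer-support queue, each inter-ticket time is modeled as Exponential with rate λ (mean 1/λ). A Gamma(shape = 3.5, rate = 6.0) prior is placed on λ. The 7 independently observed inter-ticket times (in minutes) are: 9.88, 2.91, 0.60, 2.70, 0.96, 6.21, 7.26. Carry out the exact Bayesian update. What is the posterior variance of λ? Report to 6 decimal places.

With a Gamma(shape α, rate β) prior on the exponential rate λ, the posterior after n observations with total T = Σxᵢ is Gamma(α+n, β+T).
Sum of observations T = 30.52 minutes; n = 7.
Posterior: Gamma(3.5+7, 6.0+30.52) = Gamma(10.5, 36.52).
Var = α/β² = 0.007873.

0.007873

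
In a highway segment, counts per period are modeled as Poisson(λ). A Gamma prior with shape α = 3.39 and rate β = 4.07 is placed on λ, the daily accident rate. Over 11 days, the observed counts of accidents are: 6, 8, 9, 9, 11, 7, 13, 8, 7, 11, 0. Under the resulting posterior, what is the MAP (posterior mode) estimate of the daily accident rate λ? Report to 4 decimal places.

6.0644

With a Gamma(shape α, rate β) prior, the Poisson likelihood is conjugate: the posterior is Gamma(α + ΣXᵢ, β + n).
Sum of counts S = 89 over n = 11 days.
Posterior: Gamma(α+S, β+n) = Gamma(3.39+89, 4.07+11) = Gamma(92.39, 15.07).
Mode of Gamma(α,β) for α≥1 is (α−1)/β = 91.39/15.07 = 6.0644.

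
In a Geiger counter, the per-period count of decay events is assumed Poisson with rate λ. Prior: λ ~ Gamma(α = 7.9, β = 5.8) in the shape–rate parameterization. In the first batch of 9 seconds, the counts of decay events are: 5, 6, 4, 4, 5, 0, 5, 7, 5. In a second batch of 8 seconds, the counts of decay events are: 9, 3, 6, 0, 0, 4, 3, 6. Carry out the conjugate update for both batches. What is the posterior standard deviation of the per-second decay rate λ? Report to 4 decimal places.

With a Gamma(shape α, rate β) prior, the Poisson likelihood is conjugate: the posterior is Gamma(α + ΣXᵢ, β + n).
Batch 1: sum of counts S = 41 over n = 9 seconds.
After batch 1: Gamma(α+S, β+n) = Gamma(7.9+41, 5.8+9) = Gamma(48.9, 14.8).
Batch 2: sum of counts S = 31 over n = 8 seconds.
After batch 2: Gamma(α+S, β+n) = Gamma(48.9+31, 14.8+8) = Gamma(79.9, 22.8).
SD = √α/β = √79.9/22.8 = 0.3920.

0.3920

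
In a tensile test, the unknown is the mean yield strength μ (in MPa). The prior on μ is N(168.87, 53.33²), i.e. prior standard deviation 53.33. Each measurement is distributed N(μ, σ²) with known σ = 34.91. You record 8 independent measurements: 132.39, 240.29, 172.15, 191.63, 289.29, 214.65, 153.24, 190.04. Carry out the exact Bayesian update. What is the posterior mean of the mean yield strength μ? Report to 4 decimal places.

196.4811

For Normal data with known variance σ², a Normal(μ₀, σ₀²) prior on μ is conjugate. Posterior precision = 1/σ₀² + n/σ²; posterior mean is the precision-weighted average of μ₀ and x̄.
Σxᵢ = 132.39 + 240.29 + 172.15 + 191.63 + 289.29 + 214.65 + 153.24 + 190.04 = 1583.68, so n·x̄ = 1583.68.
σ₀² = 53.33² = 2844.0889, σ² = 34.91² = 1218.7081; σ² + n·σ₀² = 1218.7081 + 8·2844.0889 = 23971.4193.
Posterior mean = (μ₀/σ₀² + n·x̄/σ²)/(1/σ₀² + n/σ²) = (σ²·μ₀ + σ₀²·n·x̄)/(σ² + n·σ₀²) = (1218.7081·168.87 + 2844.0889·1583.68)/23971.4193 = 4709929.945999/23971.4193 = 196.4811.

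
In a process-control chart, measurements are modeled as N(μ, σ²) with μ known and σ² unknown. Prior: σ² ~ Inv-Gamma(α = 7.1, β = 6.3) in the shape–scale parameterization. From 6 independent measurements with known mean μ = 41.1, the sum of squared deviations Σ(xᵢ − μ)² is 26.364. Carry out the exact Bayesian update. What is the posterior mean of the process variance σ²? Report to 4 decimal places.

2.1409

With known mean μ and an Inverse-Gamma(α, β) prior on σ², the Normal likelihood is conjugate: posterior is Inv-Gamma(α + n/2, β + Σ(xᵢ−μ)²/2).
Posterior: Inv-Gamma(7.1 + 6/2, 6.3 + 26.364/2) = Inv-Gamma(10.10, 19.4820).
E[σ²|data] = β/(α−1) = 19.4820/9.10 = 2.1409.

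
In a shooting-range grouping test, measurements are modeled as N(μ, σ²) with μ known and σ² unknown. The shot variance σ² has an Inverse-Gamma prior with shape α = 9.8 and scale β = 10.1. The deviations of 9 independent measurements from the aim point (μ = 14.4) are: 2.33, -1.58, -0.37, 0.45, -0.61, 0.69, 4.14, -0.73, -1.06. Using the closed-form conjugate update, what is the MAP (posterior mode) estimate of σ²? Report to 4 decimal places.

With known mean μ and an Inverse-Gamma(α, β) prior on σ², the Normal likelihood is conjugate: posterior is Inv-Gamma(α + n/2, β + Σ(xᵢ−μ)²/2).
Σ(xᵢ−μ)² = (2.33)² + (-1.58)² + (-0.37)² + (0.45)² + (-0.61)² + (0.69)² + (4.14)² + (-0.73)² + (-1.06)² = 27.9090.
Posterior: Inv-Gamma(9.8 + 9/2, 10.1 + 27.9090/2) = Inv-Gamma(14.30, 24.05450).
Mode = β/(α+1) = 24.05450/15.30 = 1.5722.

1.5722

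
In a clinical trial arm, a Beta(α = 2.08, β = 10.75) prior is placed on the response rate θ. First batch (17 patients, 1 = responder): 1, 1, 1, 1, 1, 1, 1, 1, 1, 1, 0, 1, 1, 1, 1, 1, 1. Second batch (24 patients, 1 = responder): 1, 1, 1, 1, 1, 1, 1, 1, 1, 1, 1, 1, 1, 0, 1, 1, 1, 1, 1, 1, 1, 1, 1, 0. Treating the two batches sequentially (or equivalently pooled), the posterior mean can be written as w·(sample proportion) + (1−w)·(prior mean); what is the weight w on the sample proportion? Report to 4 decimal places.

The Beta prior is conjugate to a Binomial/Bernoulli likelihood; the update adds successes to α and failures to β.
Total number of patients: n = 17 + 24 = 41.
Posterior mean = (α₀+k)/(α₀+β₀+n) = [n/(α₀+β₀+n)]·(k/n) + [(α₀+β₀)/(α₀+β₀+n)]·α₀/(α₀+β₀), so only n and the prior enter the weight.
The weight on the data is w = n/(α₀+β₀+n) = 41/(2.08+10.75+41) = 41/53.83 = 0.7617.

0.7617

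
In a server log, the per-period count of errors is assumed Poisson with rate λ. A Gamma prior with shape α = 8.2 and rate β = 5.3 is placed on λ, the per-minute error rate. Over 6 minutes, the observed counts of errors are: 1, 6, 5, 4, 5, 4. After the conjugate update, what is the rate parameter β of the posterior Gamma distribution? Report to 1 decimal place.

11.3

With a Gamma(shape α, rate β) prior, the Poisson likelihood is conjugate: the posterior is Gamma(α + ΣXᵢ, β + n).
Sum of counts S = 25 over n = 6 minutes.
Posterior: Gamma(α+S, β+n) = Gamma(8.2+25, 5.3+6) = Gamma(33.2, 11.3).
Posterior β = 11.3.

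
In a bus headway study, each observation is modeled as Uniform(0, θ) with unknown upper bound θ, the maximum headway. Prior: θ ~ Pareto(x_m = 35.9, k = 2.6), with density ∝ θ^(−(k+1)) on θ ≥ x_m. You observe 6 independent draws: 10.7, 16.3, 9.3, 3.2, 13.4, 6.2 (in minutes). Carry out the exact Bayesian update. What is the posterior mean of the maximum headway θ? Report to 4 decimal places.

A Pareto(scale x_m, shape k) prior on the upper bound θ of Uniform(0, θ) is conjugate: posterior is Pareto(max(x_m, max xᵢ), k + n).
Sample maximum = 16.3; prior scale x_m = 35.9 → posterior scale = max = 35.9.
Posterior shape = 2.6 + 6 = 8.6.
E[θ|data] = k·x_m/(k−1) = 8.6·35.9/7.6 = 40.6237.

40.6237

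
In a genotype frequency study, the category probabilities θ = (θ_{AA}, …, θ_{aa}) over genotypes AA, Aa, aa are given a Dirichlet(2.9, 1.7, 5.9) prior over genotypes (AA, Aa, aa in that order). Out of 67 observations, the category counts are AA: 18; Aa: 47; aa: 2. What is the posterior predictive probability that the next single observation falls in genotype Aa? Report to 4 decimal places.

The Dirichlet prior is conjugate to the Multinomial likelihood: each posterior αⱼ = prior αⱼ + observed count nⱼ.
Posterior concentration: (20.9, 48.7, 7.9), total = 77.5.
P(next = Aa | data) = α_{Aa}/Σα = 0.6284.

0.6284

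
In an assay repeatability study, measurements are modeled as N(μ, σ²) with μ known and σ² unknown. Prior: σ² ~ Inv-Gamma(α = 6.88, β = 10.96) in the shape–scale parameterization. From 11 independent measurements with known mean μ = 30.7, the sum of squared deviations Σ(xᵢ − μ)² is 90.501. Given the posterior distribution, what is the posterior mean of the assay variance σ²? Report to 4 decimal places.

With known mean μ and an Inverse-Gamma(α, β) prior on σ², the Normal likelihood is conjugate: posterior is Inv-Gamma(α + n/2, β + Σ(xᵢ−μ)²/2).
Posterior: Inv-Gamma(6.88 + 11/2, 10.96 + 90.501/2) = Inv-Gamma(12.38, 56.2105).
E[σ²|data] = β/(α−1) = 56.2105/11.38 = 4.9394.

4.9394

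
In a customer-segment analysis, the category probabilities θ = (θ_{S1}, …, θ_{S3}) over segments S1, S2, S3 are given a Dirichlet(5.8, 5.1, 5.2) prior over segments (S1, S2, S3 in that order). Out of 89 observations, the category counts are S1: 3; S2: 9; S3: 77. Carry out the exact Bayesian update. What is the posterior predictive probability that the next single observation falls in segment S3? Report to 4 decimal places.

0.7821

The Dirichlet prior is conjugate to the Multinomial likelihood: each posterior αⱼ = prior αⱼ + observed count nⱼ.
Posterior concentration: (8.8, 14.1, 82.2), total = 105.1.
P(next = S3 | data) = α_{S3}/Σα = 0.7821.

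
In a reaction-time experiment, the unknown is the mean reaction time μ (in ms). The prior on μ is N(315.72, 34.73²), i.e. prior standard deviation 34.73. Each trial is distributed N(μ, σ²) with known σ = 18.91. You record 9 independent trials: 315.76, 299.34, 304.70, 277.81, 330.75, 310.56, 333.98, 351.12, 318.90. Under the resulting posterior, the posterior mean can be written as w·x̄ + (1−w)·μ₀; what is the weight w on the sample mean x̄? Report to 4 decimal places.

0.9681

For Normal data with known variance σ², a Normal(μ₀, σ₀²) prior on μ is conjugate. Posterior precision = 1/σ₀² + n/σ²; posterior mean is the precision-weighted average of μ₀ and x̄.
σ₀² = 34.73² = 1206.1729, σ² = 18.91² = 357.5881. Prior precision 1/σ₀² = 1/1206.1729; data precision n/σ² = 9/357.5881.
w = (n/σ²)/(1/σ₀² + n/σ²) = n·σ₀²/(σ² + n·σ₀²) = 9·1206.1729/(357.5881 + 9·1206.1729) = 10855.5561/11213.1442 = 0.9681.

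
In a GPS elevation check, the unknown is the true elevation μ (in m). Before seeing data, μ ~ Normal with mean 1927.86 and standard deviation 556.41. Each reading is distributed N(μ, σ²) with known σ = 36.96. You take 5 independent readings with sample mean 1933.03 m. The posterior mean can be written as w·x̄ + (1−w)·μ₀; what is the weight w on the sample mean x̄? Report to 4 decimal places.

0.9991

For Normal data with known variance σ², a Normal(μ₀, σ₀²) prior on μ is conjugate. Posterior precision = 1/σ₀² + n/σ²; posterior mean is the precision-weighted average of μ₀ and x̄.
σ₀² = 556.41² = 309592.0881, σ² = 36.96² = 1366.0416. Prior precision 1/σ₀² = 1/309592.0881; data precision n/σ² = 5/1366.0416.
w = (n/σ²)/(1/σ₀² + n/σ²) = n·σ₀²/(σ² + n·σ₀²) = 5·309592.0881/(1366.0416 + 5·309592.0881) = 1547960.4405/1549326.4821 = 0.9991.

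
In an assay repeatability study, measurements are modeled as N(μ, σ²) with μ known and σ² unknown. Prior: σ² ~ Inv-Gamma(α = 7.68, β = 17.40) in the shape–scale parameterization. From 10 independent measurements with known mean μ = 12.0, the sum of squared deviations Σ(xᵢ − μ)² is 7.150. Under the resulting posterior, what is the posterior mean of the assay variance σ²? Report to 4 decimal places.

With known mean μ and an Inverse-Gamma(α, β) prior on σ², the Normal likelihood is conjugate: posterior is Inv-Gamma(α + n/2, β + Σ(xᵢ−μ)²/2).
Posterior: Inv-Gamma(7.68 + 10/2, 17.40 + 7.150/2) = Inv-Gamma(12.68, 20.9750).
E[σ²|data] = β/(α−1) = 20.9750/11.68 = 1.7958.

1.7958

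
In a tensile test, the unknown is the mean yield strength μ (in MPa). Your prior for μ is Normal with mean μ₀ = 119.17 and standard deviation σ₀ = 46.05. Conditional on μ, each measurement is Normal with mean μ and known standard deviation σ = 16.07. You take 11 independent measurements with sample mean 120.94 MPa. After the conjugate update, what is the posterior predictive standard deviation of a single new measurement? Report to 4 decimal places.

16.7769

For Normal data with known variance σ², a Normal(μ₀, σ₀²) prior on μ is conjugate. Posterior precision = 1/σ₀² + n/σ²; posterior mean is the precision-weighted average of μ₀ and x̄.
σ₀² = 46.05² = 2120.6025, σ² = 16.07² = 258.2449; σ² + n·σ₀² = 258.2449 + 11·2120.6025 = 23584.8724.
Posterior precision = 1/σ₀² + n/σ² = 1/2120.6025 + 11/258.2449 = (σ² + n·σ₀²)/(σ₀²σ²) = 23584.8724/(2120.6025·258.2449); posterior variance σₙ² = σ₀²σ²/(σ² + n·σ₀²) = 2120.6025·258.2449/23584.8724 = 23.219747.
Predictive variance for one new observation = σₙ² + σ² = 2120.6025·258.2449/23584.8724 + 258.2449 = σ²·(σ₀² + 23584.8724)/23584.8724 = 258.2449·25705.4749/23584.8724 = 281.464647; SD = √(258.2449·25705.4749/23584.8724) = 16.7769.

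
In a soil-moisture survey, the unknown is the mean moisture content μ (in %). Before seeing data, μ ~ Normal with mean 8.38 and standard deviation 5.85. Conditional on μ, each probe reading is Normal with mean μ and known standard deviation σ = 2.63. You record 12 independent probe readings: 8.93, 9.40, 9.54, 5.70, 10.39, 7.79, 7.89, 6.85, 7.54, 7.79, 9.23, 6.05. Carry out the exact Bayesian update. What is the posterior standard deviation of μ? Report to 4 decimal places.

0.7529

For Normal data with known variance σ², a Normal(μ₀, σ₀²) prior on μ is conjugate. Posterior precision = 1/σ₀² + n/σ²; posterior mean is the precision-weighted average of μ₀ and x̄.
σ₀² = 5.85² = 34.2225, σ² = 2.63² = 6.9169; σ² + n·σ₀² = 6.9169 + 12·34.2225 = 417.5869.
Posterior precision = 1/σ₀² + n/σ² = 1/34.2225 + 12/6.9169 = (σ² + n·σ₀²)/(σ₀²σ²) = 417.5869/(34.2225·6.9169); posterior variance σₙ² = σ₀²σ²/(σ² + n·σ₀²) = 34.2225·6.9169/417.5869 = 0.566861.
Posterior SD = √σₙ² = √(34.2225·6.9169/417.5869) = 0.7529.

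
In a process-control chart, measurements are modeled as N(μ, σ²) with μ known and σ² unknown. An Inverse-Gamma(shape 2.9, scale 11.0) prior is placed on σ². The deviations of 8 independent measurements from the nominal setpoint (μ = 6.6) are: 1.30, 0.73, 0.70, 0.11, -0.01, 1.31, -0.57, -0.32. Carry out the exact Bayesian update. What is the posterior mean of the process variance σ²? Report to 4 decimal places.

With known mean μ and an Inverse-Gamma(α, β) prior on σ², the Normal likelihood is conjugate: posterior is Inv-Gamma(α + n/2, β + Σ(xᵢ−μ)²/2).
Σ(xᵢ−μ)² = (1.30)² + (0.73)² + (0.70)² + (0.11)² + (-0.01)² + (1.31)² + (-0.57)² + (-0.32)² = 4.8685.
Posterior: Inv-Gamma(2.9 + 8/2, 11.0 + 4.8685/2) = Inv-Gamma(6.90, 13.43425).
E[σ²|data] = β/(α−1) = 13.43425/5.90 = 2.2770.

2.2770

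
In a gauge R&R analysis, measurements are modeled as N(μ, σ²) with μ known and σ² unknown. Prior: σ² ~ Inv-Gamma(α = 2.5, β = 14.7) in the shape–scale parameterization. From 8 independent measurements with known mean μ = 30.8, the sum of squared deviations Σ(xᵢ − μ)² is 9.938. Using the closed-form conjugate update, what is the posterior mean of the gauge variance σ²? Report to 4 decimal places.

With known mean μ and an Inverse-Gamma(α, β) prior on σ², the Normal likelihood is conjugate: posterior is Inv-Gamma(α + n/2, β + Σ(xᵢ−μ)²/2).
Posterior: Inv-Gamma(2.5 + 8/2, 14.7 + 9.938/2) = Inv-Gamma(6.50, 19.6690).
E[σ²|data] = β/(α−1) = 19.6690/5.50 = 3.5762.

3.5762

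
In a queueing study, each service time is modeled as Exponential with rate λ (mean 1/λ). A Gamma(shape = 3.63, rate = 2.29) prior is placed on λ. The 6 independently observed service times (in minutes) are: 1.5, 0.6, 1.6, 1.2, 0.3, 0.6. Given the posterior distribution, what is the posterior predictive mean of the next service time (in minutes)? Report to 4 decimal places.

0.9374

With a Gamma(shape α, rate β) prior on the exponential rate λ, the posterior after n observations with total T = Σxᵢ is Gamma(α+n, β+T).
Sum of observations T = 5.8 minutes; n = 6.
Posterior: Gamma(3.63+6, 2.29+5.8) = Gamma(9.63, 8.09).
The predictive distribution for the next observation is Lomax; its mean is β/(α−1) = 8.09/8.63 = 0.9374.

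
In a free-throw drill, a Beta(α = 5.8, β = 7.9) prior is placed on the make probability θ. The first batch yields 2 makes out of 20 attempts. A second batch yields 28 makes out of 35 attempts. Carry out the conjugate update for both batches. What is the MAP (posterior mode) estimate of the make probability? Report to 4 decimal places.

The Beta prior is conjugate to a Binomial/Bernoulli likelihood; the update adds successes to α and failures to β.
After batch 1: Beta(5.8+2, 7.9+18) = Beta(7.8, 25.9).
After batch 2: Beta(7.8+28, 25.9+7) = Beta(35.8, 32.9).
Mode of Beta(a,b) for a,b>1 is (a−1)/(a+b−2) = 34.8/66.7 = 0.5217.

0.5217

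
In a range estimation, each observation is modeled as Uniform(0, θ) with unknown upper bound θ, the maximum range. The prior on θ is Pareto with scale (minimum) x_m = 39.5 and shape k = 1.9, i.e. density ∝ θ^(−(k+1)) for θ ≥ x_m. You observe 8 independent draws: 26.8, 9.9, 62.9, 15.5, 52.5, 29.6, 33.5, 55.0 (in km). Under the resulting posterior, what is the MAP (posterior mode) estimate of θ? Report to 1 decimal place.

62.9

A Pareto(scale x_m, shape k) prior on the upper bound θ of Uniform(0, θ) is conjugate: posterior is Pareto(max(x_m, max xᵢ), k + n).
Sample maximum = 62.9; prior scale x_m = 39.5 → posterior scale = max = 62.9.
Posterior shape = 1.9 + 8 = 9.9.
The Pareto density is decreasing on [x_m, ∞), so the mode is x_m = 62.9.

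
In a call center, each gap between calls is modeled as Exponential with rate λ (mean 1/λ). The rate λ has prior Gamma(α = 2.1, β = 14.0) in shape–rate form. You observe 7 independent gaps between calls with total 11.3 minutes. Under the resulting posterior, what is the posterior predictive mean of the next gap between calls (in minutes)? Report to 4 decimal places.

3.1235

With a Gamma(shape α, rate β) prior on the exponential rate λ, the posterior after n observations with total T = Σxᵢ is Gamma(α+n, β+T).
Posterior: Gamma(2.1+7, 14.0+11.3) = Gamma(9.1, 25.3).
The predictive distribution for the next observation is Lomax; its mean is β/(α−1) = 25.3/8.1 = 3.1235.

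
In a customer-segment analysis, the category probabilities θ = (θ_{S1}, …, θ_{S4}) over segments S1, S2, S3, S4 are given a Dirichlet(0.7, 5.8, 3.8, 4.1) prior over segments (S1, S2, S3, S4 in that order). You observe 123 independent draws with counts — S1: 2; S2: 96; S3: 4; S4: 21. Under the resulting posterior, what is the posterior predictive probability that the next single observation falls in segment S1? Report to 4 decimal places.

0.0197

The Dirichlet prior is conjugate to the Multinomial likelihood: each posterior αⱼ = prior αⱼ + observed count nⱼ.
Posterior concentration: (2.7, 101.8, 7.8, 25.1), total = 137.4.
P(next = S1 | data) = α_{S1}/Σα = 0.0197.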